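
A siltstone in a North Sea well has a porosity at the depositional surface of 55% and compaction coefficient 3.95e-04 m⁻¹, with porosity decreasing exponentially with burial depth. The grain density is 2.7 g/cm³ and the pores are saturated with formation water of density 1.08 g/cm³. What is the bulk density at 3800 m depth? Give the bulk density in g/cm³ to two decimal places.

2.50 g/cm³

Working in km (1 km = 1000 m; k in km⁻¹ = k in m⁻¹ × 1000):
Porosity at depth: n = 0.55·exp(−0.395×3.8) = 0.55×0.2229 = 0.1226
Bulk density: ρ_b = (1−n)ρ_g + n·ρ_f = 0.8774×2.7 + 0.1226×1.08
       = 2.369 + 0.132 = 2.501 g/cm³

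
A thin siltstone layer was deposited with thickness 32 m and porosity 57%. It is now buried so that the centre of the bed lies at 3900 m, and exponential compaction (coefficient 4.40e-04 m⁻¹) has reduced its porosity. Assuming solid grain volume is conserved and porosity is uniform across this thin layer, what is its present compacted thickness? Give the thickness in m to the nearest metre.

Working in km (1 km = 1000 m; c in km⁻¹ = c in m⁻¹ × 1000):
Porosity at 3.9 km: n = 0.57·exp(−0.44×3.9) = 0.1025
Solid-volume conservation: h(1−n) = h₀(1−n₀) ⇒ h = h₀·(1−n₀)/(1−n)
h = 0.032 × (1 − 0.57)/(1 − 0.1025) = 0.032 × 0.4791 = 0.0153 km

15 m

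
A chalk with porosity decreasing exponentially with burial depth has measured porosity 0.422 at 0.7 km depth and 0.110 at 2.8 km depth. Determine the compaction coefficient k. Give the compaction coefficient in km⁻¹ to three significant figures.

0.640 km⁻¹

Athy: n(Z) = n₀ e^(−kZ) ⇒ n₁/n₂ = e^{k(Z₂−Z₁)} ⇒ k = ln(n₁/n₂)/(Z₂−Z₁)
k = ln(0.422/0.11) / (2.8 − 0.7) = ln(3.836) / 2.1 = 1.3445 / 2.1 = 0.6402 km⁻¹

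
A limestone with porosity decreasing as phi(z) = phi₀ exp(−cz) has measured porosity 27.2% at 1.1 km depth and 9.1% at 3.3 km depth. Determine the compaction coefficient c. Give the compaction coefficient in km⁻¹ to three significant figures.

Athy: phi(z) = phi₀ e^(−cz) ⇒ phi₁/phi₂ = e^{c(z₂−z₁)} ⇒ c = ln(phi₁/phi₂)/(z₂−z₁)
c = ln(0.272/0.091) / (3.3 − 1.1) = ln(2.989) / 2.2 = 1.0949 / 2.2 = 0.4977 km⁻¹

0.498 km⁻¹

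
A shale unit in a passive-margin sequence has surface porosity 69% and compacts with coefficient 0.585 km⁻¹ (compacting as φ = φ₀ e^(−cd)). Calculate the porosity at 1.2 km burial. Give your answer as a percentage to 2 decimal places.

φ = φ₀·exp(−c·d) = 0.69 × exp(−0.585 × 1.2) = 0.69 × exp(−0.702)
  = 0.69 × 0.4956 = 0.3420

34.20%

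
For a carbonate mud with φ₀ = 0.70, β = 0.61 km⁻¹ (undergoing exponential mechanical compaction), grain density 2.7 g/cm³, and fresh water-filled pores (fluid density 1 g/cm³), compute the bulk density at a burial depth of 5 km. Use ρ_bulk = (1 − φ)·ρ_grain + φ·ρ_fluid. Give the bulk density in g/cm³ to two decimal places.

2.64 g/cm³

Porosity at depth: φ = 0.7·exp(−0.61×5) = 0.7×0.0474 = 0.0332
Bulk density: ρ_b = (1−φ)ρ_g + φ·ρ_f = 0.9668×2.7 + 0.0332×1
       = 2.610 + 0.033 = 2.644 g/cm³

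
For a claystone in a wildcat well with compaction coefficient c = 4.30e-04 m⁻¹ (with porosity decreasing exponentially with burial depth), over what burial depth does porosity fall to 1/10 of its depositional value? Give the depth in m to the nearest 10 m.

5350 m

Working in km (1 km = 1000 m; c in km⁻¹ = c in m⁻¹ × 1000):
φ/φ₀ = 1/10 ⇒ exp(−c·Z) = 1/10 ⇒ Z = ln(10) / c
Z = 2.3026 / 0.43 = 5.355 km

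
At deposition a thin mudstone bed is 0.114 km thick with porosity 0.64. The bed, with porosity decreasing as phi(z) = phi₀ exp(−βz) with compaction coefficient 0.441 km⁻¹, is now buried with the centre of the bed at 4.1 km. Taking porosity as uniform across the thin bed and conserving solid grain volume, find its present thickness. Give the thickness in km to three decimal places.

Porosity at 4.1 km: phi = 0.64·exp(−0.441×4.1) = 0.1049
Solid-volume conservation: h(1−phi) = h₀(1−phi₀) ⇒ h = h₀·(1−phi₀)/(1−phi)
h = 0.114 × (1 − 0.64)/(1 − 0.1049) = 0.114 × 0.4022 = 0.0459 km

0.046 km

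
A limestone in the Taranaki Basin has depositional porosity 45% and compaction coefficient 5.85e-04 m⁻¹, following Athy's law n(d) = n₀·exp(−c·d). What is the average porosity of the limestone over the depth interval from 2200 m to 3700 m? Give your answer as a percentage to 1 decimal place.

Working in km (1 km = 1000 m; c in km⁻¹ = c in m⁻¹ × 1000):
⟨n⟩ = (1/(d₂−d₁)) ∫ n₀ e^(−cd) dd = n₀·(e^(−c·d₁) − e^(−c·d₂)) / (c·(d₂−d₁))
e^(−0.585×2.2) = 0.2761; e^(−0.585×3.7) = 0.1148
⟨n⟩ = 0.45 × (0.2761 − 0.1148) / (0.585 × 1.5) = 0.45 × 0.1838 = 0.0827

8.3%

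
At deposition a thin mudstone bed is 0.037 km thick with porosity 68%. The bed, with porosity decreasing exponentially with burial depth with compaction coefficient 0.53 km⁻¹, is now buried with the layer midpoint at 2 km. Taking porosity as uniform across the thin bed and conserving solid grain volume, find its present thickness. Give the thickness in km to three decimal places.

Porosity at 2 km: phi = 0.68·exp(−0.53×2) = 0.2356
Solid-volume conservation: h(1−phi) = h₀(1−phi₀) ⇒ h = h₀·(1−phi₀)/(1−phi)
h = 0.037 × (1 − 0.68)/(1 − 0.2356) = 0.037 × 0.4186 = 0.0155 km

0.015 km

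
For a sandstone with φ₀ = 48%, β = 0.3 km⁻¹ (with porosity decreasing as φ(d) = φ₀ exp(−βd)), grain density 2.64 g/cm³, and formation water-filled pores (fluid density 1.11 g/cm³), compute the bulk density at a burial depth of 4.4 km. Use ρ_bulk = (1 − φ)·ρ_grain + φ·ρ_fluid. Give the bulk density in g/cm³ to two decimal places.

2.44 g/cm³

Porosity at depth: φ = 0.48·exp(−0.3×4.4) = 0.48×0.2671 = 0.1282
Bulk density: ρ_b = (1−φ)ρ_g + φ·ρ_f = 0.8718×2.64 + 0.1282×1.11
       = 2.301 + 0.142 = 2.444 g/cm³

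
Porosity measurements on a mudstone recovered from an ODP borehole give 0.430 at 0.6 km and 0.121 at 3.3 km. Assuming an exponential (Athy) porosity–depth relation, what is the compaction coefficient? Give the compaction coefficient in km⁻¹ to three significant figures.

Athy: φ(z) = φ₀ e^(−cz) ⇒ φ₁/φ₂ = e^{c(z₂−z₁)} ⇒ c = ln(φ₁/φ₂)/(z₂−z₁)
c = ln(0.43/0.121) / (3.3 − 0.6) = ln(3.554) / 2.7 = 1.2680 / 2.7 = 0.4696 km⁻¹

0.470 km⁻¹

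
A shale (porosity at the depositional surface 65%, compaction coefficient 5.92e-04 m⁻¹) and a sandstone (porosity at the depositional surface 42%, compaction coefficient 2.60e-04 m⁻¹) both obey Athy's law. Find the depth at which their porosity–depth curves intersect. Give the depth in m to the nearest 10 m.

Working in km (1 km = 1000 m; k in km⁻¹ = k in m⁻¹ × 1000):
Set phi₀ₐ e^(−kₐz) = phi₀ᵦ e^(−kᵦz) ⇒ ln(phi₀ₐ/phi₀ᵦ) = (kₐ − kᵦ)·z
z = ln(0.65/0.42) / (0.592 − 0.26) = 0.4367 / 0.332 = 1.315 km

1320 m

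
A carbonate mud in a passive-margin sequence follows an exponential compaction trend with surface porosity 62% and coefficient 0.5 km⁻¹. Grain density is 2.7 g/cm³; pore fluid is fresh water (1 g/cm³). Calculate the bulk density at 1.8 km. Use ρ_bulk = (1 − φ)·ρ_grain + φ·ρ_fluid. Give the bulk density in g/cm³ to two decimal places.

2.27 g/cm³

Porosity at depth: n = 0.62·exp(−0.5×1.8) = 0.62×0.4066 = 0.2521
Bulk density: ρ_b = (1−n)ρ_g + n·ρ_f = 0.7479×2.7 + 0.2521×1
       = 2.019 + 0.252 = 2.271 g/cm³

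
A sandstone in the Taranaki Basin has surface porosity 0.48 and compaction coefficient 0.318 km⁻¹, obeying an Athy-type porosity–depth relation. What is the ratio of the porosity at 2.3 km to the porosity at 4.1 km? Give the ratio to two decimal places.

n(d₁)/n(d₂) = e^(−β·d₁)/e^(−β·d₂) = e^{β(d₂−d₁)}
= exp(0.318 × 1.8) = exp(0.5724) = 1.7725

1.77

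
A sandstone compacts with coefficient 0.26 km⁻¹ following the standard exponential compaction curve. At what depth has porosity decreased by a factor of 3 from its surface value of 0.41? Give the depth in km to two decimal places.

φ/φ₀ = 1/3 ⇒ exp(−k·z) = 1/3 ⇒ z = ln(3) / k
z = 1.0986 / 0.26 = 4.225 km

4.23 km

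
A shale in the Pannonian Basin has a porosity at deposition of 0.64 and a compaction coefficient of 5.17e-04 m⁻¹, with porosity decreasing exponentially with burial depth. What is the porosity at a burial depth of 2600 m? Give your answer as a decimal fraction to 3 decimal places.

0.167

Working in km (1 km = 1000 m; k in km⁻¹ = k in m⁻¹ × 1000):
phi = phi₀·exp(−k·z) = 0.64 × exp(−0.517 × 2.6) = 0.64 × exp(−1.344)
  = 0.64 × 0.2607 = 0.1669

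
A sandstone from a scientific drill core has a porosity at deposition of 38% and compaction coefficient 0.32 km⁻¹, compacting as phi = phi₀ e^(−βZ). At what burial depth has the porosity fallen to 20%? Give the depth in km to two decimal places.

Invert Athy's law: Z = ln(phi₀/phi) / β
Z = ln(0.38/0.2) / 0.32 = ln(1.9) / 0.32 = 0.6419 / 0.32 = 2.006 km

2.01 km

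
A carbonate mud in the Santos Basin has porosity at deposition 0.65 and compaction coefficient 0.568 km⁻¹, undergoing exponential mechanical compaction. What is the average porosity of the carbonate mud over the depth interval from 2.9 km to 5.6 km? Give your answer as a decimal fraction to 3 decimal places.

0.064

⟨phi⟩ = (1/(Z₂−Z₁)) ∫ phi₀ e^(−βZ) dZ = phi₀·(e^(−β·Z₁) − e^(−β·Z₂)) / (β·(Z₂−Z₁))
e^(−0.568×2.9) = 0.1926; e^(−0.568×5.6) = 0.0416
⟨phi⟩ = 0.65 × (0.1926 − 0.0416) / (0.568 × 2.7) = 0.65 × 0.0985 = 0.0640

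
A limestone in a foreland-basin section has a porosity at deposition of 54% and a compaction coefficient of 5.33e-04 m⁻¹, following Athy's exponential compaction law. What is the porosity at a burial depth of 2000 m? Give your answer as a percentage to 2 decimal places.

18.60%

Working in km (1 km = 1000 m; c in km⁻¹ = c in m⁻¹ × 1000):
φ = φ₀·exp(−c·Z) = 0.54 × exp(−0.533 × 2) = 0.54 × exp(−1.066)
  = 0.54 × 0.3444 = 0.1860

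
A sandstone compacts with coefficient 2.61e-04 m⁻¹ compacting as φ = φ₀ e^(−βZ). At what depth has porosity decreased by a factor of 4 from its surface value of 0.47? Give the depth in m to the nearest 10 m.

5310 m

Working in km (1 km = 1000 m; β in km⁻¹ = β in m⁻¹ × 1000):
φ/φ₀ = 1/4 ⇒ exp(−β·Z) = 1/4 ⇒ Z = ln(4) / β
Z = 1.3863 / 0.261 = 5.311 km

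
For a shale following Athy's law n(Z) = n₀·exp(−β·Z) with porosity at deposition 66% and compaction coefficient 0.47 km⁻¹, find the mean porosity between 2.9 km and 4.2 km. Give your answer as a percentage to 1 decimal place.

12.6%

⟨n⟩ = (1/(Z₂−Z₁)) ∫ n₀ e^(−βZ) dZ = n₀·(e^(−β·Z₁) − e^(−β·Z₂)) / (β·(Z₂−Z₁))
e^(−0.47×2.9) = 0.2559; e^(−0.47×4.2) = 0.1389
⟨n⟩ = 0.66 × (0.2559 − 0.1389) / (0.47 × 1.3) = 0.66 × 0.1915 = 0.1264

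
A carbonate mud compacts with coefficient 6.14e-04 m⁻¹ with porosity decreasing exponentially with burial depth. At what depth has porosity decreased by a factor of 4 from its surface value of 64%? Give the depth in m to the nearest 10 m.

Working in km (1 km = 1000 m; c in km⁻¹ = c in m⁻¹ × 1000):
phi/phi₀ = 1/4 ⇒ exp(−c·Z) = 1/4 ⇒ Z = ln(4) / c
Z = 1.3863 / 0.614 = 2.258 km

2260 m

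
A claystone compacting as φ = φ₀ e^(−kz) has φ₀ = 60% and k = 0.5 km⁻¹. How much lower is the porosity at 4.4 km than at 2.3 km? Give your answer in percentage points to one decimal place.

12.4 percentage points

φ(2.3) = 0.6·e^(−0.5×2.3) = 0.1900
φ(4.4) = 0.6·e^(−0.5×4.4) = 0.0665
Δφ = 0.1900 − 0.0665 = 0.1235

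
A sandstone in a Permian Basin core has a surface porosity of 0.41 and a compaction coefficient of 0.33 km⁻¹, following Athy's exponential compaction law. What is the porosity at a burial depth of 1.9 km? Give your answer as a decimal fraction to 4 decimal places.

n = n₀·exp(−k·Z) = 0.41 × exp(−0.33 × 1.9) = 0.41 × exp(−0.627)
  = 0.41 × 0.5342 = 0.2190

0.2190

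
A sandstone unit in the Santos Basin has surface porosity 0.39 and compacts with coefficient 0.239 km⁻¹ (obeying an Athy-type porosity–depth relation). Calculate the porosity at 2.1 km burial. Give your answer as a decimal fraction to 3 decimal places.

0.236

n = n₀·exp(−c·z) = 0.39 × exp(−0.239 × 2.1) = 0.39 × exp(−0.5019)
  = 0.39 × 0.6054 = 0.2361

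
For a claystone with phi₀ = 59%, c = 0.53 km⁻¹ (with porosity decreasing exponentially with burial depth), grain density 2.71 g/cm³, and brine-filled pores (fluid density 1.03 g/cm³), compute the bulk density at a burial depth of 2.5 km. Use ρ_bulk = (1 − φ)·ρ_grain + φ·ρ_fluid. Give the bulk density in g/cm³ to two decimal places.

Porosity at depth: phi = 0.59·exp(−0.53×2.5) = 0.59×0.2658 = 0.1568
Bulk density: ρ_b = (1−phi)ρ_g + phi·ρ_f = 0.8432×2.71 + 0.1568×1.03
       = 2.285 + 0.162 = 2.447 g/cm³

2.45 g/cm³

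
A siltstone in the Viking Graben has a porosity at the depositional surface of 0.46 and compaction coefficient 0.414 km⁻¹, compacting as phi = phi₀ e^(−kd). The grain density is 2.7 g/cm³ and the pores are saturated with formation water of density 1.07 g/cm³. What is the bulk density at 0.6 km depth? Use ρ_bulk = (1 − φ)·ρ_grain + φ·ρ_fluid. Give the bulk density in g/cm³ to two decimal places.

2.12 g/cm³

Porosity at depth: phi = 0.46·exp(−0.414×0.6) = 0.46×0.7800 = 0.3588
Bulk density: ρ_b = (1−phi)ρ_g + phi·ρ_f = 0.6412×2.7 + 0.3588×1.07
       = 1.731 + 0.384 = 2.115 g/cm³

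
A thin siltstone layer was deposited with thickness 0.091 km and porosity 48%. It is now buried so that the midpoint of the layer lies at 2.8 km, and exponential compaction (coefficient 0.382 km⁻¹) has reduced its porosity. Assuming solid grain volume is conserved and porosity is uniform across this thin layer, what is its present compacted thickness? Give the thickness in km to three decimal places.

0.057 km

Porosity at 2.8 km: n = 0.48·exp(−0.382×2.8) = 0.1647
Solid-volume conservation: h(1−n) = h₀(1−n₀) ⇒ h = h₀·(1−n₀)/(1−n)
h = 0.091 × (1 − 0.48)/(1 − 0.1647) = 0.091 × 0.6225 = 0.0567 km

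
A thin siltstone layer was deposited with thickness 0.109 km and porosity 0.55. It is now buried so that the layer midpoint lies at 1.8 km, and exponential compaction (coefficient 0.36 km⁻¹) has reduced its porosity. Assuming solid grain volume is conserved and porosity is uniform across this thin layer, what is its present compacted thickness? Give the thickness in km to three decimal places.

0.069 km

Porosity at 1.8 km: φ = 0.55·exp(−0.36×1.8) = 0.2877
Solid-volume conservation: h(1−φ) = h₀(1−φ₀) ⇒ h = h₀·(1−φ₀)/(1−φ)
h = 0.109 × (1 − 0.55)/(1 − 0.2877) = 0.109 × 0.6318 = 0.0689 km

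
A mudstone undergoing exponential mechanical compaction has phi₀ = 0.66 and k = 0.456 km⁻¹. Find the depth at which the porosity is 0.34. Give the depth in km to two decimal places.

1.45 km

Invert Athy's law: Z = ln(phi₀/phi) / k
Z = ln(0.66/0.34) / 0.456 = ln(1.941) / 0.456 = 0.6633 / 0.456 = 1.455 km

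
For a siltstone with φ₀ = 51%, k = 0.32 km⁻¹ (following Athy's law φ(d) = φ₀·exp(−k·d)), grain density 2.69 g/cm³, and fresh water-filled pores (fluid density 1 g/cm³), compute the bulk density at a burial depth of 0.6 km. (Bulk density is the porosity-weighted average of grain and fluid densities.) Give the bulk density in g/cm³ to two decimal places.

Porosity at depth: φ = 0.51·exp(−0.32×0.6) = 0.51×0.8253 = 0.4209
Bulk density: ρ_b = (1−φ)ρ_g + φ·ρ_f = 0.5791×2.69 + 0.4209×1
       = 1.558 + 0.421 = 1.979 g/cm³

1.98 g/cm³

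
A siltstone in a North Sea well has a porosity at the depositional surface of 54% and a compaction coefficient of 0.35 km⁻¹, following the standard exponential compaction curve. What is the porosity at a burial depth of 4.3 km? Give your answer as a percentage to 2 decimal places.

phi = phi₀·exp(−k·d) = 0.54 × exp(−0.35 × 4.3) = 0.54 × exp(−1.505)
  = 0.54 × 0.2220 = 0.1199

11.99%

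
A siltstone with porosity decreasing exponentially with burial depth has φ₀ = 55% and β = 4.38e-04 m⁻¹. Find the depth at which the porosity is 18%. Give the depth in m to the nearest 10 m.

2550 m

Working in km (1 km = 1000 m; β in km⁻¹ = β in m⁻¹ × 1000):
Invert Athy's law: z = ln(φ₀/φ) / β
z = ln(0.55/0.18) / 0.438 = ln(3.056) / 0.438 = 1.1170 / 0.438 = 2.550 km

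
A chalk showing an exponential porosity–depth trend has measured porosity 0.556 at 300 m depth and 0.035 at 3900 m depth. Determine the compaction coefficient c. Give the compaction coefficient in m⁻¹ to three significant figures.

0.000768 m⁻¹

Working in km (1 km = 1000 m; c in km⁻¹ = c in m⁻¹ × 1000):
Athy: n(z) = n₀ e^(−cz) ⇒ n₁/n₂ = e^{c(z₂−z₁)} ⇒ c = ln(n₁/n₂)/(z₂−z₁)
c = ln(0.556/0.035) / (3.9 − 0.3) = ln(15.89) / 3.6 = 2.7654 / 3.6 = 0.7682 km⁻¹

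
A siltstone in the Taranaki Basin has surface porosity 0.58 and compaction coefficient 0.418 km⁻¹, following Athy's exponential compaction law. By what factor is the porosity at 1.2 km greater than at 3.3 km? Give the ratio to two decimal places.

2.41

n(z₁)/n(z₂) = e^(−β·z₁)/e^(−β·z₂) = e^{β(z₂−z₁)}
= exp(0.418 × 2.1) = exp(0.8778) = 2.4056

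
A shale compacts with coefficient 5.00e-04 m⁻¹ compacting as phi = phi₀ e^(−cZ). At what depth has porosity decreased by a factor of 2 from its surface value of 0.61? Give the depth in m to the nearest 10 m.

1390 m

Working in km (1 km = 1000 m; c in km⁻¹ = c in m⁻¹ × 1000):
phi/phi₀ = 1/2 ⇒ exp(−c·Z) = 1/2 ⇒ Z = ln(2) / c
Z = 0.6931 / 0.5 = 1.386 km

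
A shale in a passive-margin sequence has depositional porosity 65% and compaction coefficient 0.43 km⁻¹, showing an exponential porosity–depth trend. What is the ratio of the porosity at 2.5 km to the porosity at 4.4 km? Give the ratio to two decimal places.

2.26

n(z₁)/n(z₂) = e^(−β·z₁)/e^(−β·z₂) = e^{β(z₂−z₁)}
= exp(0.43 × 1.9) = exp(0.817) = 2.2637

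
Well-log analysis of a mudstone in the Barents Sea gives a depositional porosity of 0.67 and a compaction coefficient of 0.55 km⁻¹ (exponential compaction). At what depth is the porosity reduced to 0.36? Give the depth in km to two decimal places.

1.13 km

Invert Athy's law: d = ln(φ₀/φ) / β
d = ln(0.67/0.36) / 0.55 = ln(1.861) / 0.55 = 0.6212 / 0.55 = 1.129 km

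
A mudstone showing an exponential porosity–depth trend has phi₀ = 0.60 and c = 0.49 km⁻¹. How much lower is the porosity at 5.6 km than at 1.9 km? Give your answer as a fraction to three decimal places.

phi(1.9) = 0.6·e^(−0.49×1.9) = 0.2365
phi(5.6) = 0.6·e^(−0.49×5.6) = 0.0386
Δphi = 0.2365 − 0.0386 = 0.1979

0.198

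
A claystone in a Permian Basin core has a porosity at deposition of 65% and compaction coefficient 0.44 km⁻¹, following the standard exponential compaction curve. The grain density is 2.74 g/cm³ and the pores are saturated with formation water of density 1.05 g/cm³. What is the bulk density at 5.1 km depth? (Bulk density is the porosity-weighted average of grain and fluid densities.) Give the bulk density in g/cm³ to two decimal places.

2.62 g/cm³

Porosity at depth: φ = 0.65·exp(−0.44×5.1) = 0.65×0.1060 = 0.0689
Bulk density: ρ_b = (1−φ)ρ_g + φ·ρ_f = 0.9311×2.74 + 0.0689×1.05
       = 2.551 + 0.072 = 2.624 g/cm³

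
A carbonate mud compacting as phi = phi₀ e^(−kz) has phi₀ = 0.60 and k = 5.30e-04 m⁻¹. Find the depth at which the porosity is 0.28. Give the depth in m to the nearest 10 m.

1440 m

Working in km (1 km = 1000 m; k in km⁻¹ = k in m⁻¹ × 1000):
Invert Athy's law: z = ln(phi₀/phi) / k
z = ln(0.6/0.28) / 0.53 = ln(2.143) / 0.53 = 0.7621 / 0.53 = 1.438 km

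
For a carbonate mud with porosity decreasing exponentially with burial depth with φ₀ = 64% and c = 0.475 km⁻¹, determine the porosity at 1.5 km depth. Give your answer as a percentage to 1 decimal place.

31.4%

φ = φ₀·exp(−c·d) = 0.64 × exp(−0.475 × 1.5) = 0.64 × exp(−0.7125)
  = 0.64 × 0.4904 = 0.3139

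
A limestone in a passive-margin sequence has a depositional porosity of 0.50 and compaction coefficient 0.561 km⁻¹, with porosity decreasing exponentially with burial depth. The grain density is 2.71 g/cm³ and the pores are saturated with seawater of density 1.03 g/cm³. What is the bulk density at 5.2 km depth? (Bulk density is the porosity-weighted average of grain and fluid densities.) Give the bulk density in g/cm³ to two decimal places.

2.66 g/cm³

Porosity at depth: n = 0.5·exp(−0.561×5.2) = 0.5×0.0541 = 0.0270
Bulk density: ρ_b = (1−n)ρ_g + n·ρ_f = 0.9730×2.71 + 0.0270×1.03
       = 2.637 + 0.028 = 2.665 g/cm³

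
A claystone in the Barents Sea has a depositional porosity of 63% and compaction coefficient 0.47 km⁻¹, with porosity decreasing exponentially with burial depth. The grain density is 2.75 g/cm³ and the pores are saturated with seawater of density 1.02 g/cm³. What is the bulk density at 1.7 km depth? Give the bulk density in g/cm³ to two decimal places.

2.26 g/cm³

Porosity at depth: φ = 0.63·exp(−0.47×1.7) = 0.63×0.4498 = 0.2834
Bulk density: ρ_b = (1−φ)ρ_g + φ·ρ_f = 0.7166×2.75 + 0.2834×1.02
       = 1.971 + 0.289 = 2.260 g/cm³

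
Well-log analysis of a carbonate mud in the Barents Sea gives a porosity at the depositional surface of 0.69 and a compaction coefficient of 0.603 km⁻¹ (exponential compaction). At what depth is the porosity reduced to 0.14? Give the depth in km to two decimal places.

Invert Athy's law: z = ln(φ₀/φ) / β
z = ln(0.69/0.14) / 0.603 = ln(4.929) / 0.603 = 1.5950 / 0.603 = 2.645 km

2.65 km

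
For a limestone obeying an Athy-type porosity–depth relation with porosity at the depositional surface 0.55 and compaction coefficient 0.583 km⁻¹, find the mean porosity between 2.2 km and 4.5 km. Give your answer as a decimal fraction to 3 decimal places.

⟨n⟩ = (1/(z₂−z₁)) ∫ n₀ e^(−kz) dz = n₀·(e^(−k·z₁) − e^(−k·z₂)) / (k·(z₂−z₁))
e^(−0.583×2.2) = 0.2773; e^(−0.583×4.5) = 0.0725
⟨n⟩ = 0.55 × (0.2773 − 0.0725) / (0.583 × 2.3) = 0.55 × 0.1527 = 0.0840

0.084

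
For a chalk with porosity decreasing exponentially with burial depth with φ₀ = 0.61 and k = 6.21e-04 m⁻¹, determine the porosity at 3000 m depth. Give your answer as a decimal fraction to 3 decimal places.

0.095

Working in km (1 km = 1000 m; k in km⁻¹ = k in m⁻¹ × 1000):
φ = φ₀·exp(−k·d) = 0.61 × exp(−0.621 × 3) = 0.61 × exp(−1.863)
  = 0.61 × 0.1552 = 0.0947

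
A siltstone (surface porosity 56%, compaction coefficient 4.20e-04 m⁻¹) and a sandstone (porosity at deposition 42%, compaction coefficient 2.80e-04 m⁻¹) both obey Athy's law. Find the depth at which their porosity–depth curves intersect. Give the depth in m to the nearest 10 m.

2050 m

Working in km (1 km = 1000 m; c in km⁻¹ = c in m⁻¹ × 1000):
Set phi₀ₐ e^(−cₐz) = phi₀ᵦ e^(−cᵦz) ⇒ ln(phi₀ₐ/phi₀ᵦ) = (cₐ − cᵦ)·z
z = ln(0.56/0.42) / (0.42 − 0.28) = 0.2877 / 0.14 = 2.055 km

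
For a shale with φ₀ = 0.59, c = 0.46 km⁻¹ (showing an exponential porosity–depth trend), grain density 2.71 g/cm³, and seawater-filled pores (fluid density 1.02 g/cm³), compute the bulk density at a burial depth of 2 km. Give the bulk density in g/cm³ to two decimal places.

Porosity at depth: φ = 0.59·exp(−0.46×2) = 0.59×0.3985 = 0.2351
Bulk density: ρ_b = (1−φ)ρ_g + φ·ρ_f = 0.7649×2.71 + 0.2351×1.02
       = 2.073 + 0.240 = 2.313 g/cm³

2.31 g/cm³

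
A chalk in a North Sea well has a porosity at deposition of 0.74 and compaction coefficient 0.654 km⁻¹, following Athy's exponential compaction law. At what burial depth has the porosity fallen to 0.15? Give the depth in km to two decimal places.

Invert Athy's law: z = ln(n₀/n) / c
z = ln(0.74/0.15) / 0.654 = ln(4.933) / 0.654 = 1.5960 / 0.654 = 2.440 km

2.44 km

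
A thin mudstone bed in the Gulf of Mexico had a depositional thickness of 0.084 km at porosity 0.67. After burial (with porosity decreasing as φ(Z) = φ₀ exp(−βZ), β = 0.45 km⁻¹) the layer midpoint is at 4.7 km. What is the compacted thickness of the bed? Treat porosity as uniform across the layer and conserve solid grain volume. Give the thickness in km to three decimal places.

Porosity at 4.7 km: φ = 0.67·exp(−0.45×4.7) = 0.0808
Solid-volume conservation: h(1−φ) = h₀(1−φ₀) ⇒ h = h₀·(1−φ₀)/(1−φ)
h = 0.084 × (1 − 0.67)/(1 − 0.0808) = 0.084 × 0.3590 = 0.0302 km

0.030 km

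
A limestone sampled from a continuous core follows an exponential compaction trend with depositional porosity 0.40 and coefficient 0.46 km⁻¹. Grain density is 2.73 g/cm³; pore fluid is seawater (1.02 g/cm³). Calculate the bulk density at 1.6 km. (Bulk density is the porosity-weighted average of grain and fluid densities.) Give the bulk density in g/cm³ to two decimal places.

2.40 g/cm³

Porosity at depth: n = 0.4·exp(−0.46×1.6) = 0.4×0.4790 = 0.1916
Bulk density: ρ_b = (1−n)ρ_g + n·ρ_f = 0.8084×2.73 + 0.1916×1.02
       = 2.207 + 0.195 = 2.402 g/cm³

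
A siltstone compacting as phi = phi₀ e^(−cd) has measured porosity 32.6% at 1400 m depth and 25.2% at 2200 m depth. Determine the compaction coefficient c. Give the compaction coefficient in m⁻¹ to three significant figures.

Working in km (1 km = 1000 m; c in km⁻¹ = c in m⁻¹ × 1000):
Athy: phi(d) = phi₀ e^(−cd) ⇒ phi₁/phi₂ = e^{c(d₂−d₁)} ⇒ c = ln(phi₁/phi₂)/(d₂−d₁)
c = ln(0.326/0.252) / (2.2 − 1.4) = ln(1.294) / 0.8 = 0.2575 / 0.8 = 0.3218 km⁻¹

0.000322 m⁻¹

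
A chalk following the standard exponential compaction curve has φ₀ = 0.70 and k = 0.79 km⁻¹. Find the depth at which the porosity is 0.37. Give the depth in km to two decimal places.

0.81 km

Invert Athy's law: Z = ln(φ₀/φ) / k
Z = ln(0.7/0.37) / 0.79 = ln(1.892) / 0.79 = 0.6376 / 0.79 = 0.807 km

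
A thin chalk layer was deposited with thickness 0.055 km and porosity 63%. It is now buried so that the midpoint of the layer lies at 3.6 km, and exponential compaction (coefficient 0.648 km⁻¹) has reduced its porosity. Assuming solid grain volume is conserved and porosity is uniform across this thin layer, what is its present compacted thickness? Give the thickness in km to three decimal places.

0.022 km

Porosity at 3.6 km: n = 0.63·exp(−0.648×3.6) = 0.0611
Solid-volume conservation: h(1−n) = h₀(1−n₀) ⇒ h = h₀·(1−n₀)/(1−n)
h = 0.055 × (1 − 0.63)/(1 − 0.0611) = 0.055 × 0.3941 = 0.0217 km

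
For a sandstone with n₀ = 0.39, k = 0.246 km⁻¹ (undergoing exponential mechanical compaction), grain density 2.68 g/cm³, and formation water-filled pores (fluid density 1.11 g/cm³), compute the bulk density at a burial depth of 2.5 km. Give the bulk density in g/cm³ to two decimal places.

Porosity at depth: n = 0.39·exp(−0.246×2.5) = 0.39×0.5406 = 0.2108
Bulk density: ρ_b = (1−n)ρ_g + n·ρ_f = 0.7892×2.68 + 0.2108×1.11
       = 2.115 + 0.234 = 2.349 g/cm³

2.35 g/cm³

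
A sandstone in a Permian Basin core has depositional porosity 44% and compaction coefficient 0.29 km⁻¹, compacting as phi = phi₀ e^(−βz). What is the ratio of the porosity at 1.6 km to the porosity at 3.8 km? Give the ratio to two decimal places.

phi(z₁)/phi(z₂) = e^(−β·z₁)/e^(−β·z₂) = e^{β(z₂−z₁)}
= exp(0.29 × 2.2) = exp(0.638) = 1.8927

1.89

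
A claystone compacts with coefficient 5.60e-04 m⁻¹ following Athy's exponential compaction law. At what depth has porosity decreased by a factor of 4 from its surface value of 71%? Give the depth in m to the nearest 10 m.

2480 m

Working in km (1 km = 1000 m; β in km⁻¹ = β in m⁻¹ × 1000):
φ/φ₀ = 1/4 ⇒ exp(−β·Z) = 1/4 ⇒ Z = ln(4) / β
Z = 1.3863 / 0.56 = 2.476 km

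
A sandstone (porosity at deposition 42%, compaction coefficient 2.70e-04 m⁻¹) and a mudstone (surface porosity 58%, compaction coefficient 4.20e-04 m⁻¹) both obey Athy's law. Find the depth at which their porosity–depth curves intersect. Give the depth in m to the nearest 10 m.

2150 m

Working in km (1 km = 1000 m; c in km⁻¹ = c in m⁻¹ × 1000):
Set φ₀ₐ e^(−cₐd) = φ₀ᵦ e^(−cᵦd) ⇒ ln(φ₀ₐ/φ₀ᵦ) = (cₐ − cᵦ)·d
d = ln(0.42/0.58) / (0.27 − 0.42) = -0.3228 / -0.15 = 2.152 km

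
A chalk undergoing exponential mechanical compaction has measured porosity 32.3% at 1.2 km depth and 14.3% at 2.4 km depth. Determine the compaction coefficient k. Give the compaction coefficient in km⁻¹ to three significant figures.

0.679 km⁻¹

Athy: phi(Z) = phi₀ e^(−kZ) ⇒ phi₁/phi₂ = e^{k(Z₂−Z₁)} ⇒ k = ln(phi₁/phi₂)/(Z₂−Z₁)
k = ln(0.323/0.143) / (2.4 − 1.2) = ln(2.259) / 1.2 = 0.8148 / 1.2 = 0.679 km⁻¹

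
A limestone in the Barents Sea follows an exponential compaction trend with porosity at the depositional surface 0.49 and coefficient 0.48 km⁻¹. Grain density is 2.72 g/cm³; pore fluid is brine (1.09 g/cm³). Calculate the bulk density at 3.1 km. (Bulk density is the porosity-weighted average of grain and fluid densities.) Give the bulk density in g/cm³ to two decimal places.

2.54 g/cm³

Porosity at depth: n = 0.49·exp(−0.48×3.1) = 0.49×0.2258 = 0.1107
Bulk density: ρ_b = (1−n)ρ_g + n·ρ_f = 0.8893×2.72 + 0.1107×1.09
       = 2.419 + 0.121 = 2.540 g/cm³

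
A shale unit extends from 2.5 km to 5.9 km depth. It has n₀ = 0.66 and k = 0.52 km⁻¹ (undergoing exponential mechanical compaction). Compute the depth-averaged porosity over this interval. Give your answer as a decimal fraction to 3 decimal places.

0.084

⟨n⟩ = (1/(Z₂−Z₁)) ∫ n₀ e^(−kZ) dZ = n₀·(e^(−k·Z₁) − e^(−k·Z₂)) / (k·(Z₂−Z₁))
e^(−0.52×2.5) = 0.2725; e^(−0.52×5.9) = 0.0465
⟨n⟩ = 0.66 × (0.2725 − 0.0465) / (0.52 × 3.4) = 0.66 × 0.1278 = 0.0844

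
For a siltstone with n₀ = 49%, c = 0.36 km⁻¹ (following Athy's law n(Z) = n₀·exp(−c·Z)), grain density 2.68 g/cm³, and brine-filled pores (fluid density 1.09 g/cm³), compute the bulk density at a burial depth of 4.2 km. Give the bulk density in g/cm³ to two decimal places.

Porosity at depth: n = 0.49·exp(−0.36×4.2) = 0.49×0.2205 = 0.1080
Bulk density: ρ_b = (1−n)ρ_g + n·ρ_f = 0.8920×2.68 + 0.1080×1.09
       = 2.390 + 0.118 = 2.508 g/cm³

2.51 g/cm³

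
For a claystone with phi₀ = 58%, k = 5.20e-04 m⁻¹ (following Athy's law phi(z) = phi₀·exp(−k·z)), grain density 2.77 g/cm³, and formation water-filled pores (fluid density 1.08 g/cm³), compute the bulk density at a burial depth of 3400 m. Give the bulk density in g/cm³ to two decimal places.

Working in km (1 km = 1000 m; k in km⁻¹ = k in m⁻¹ × 1000):
Porosity at depth: phi = 0.58·exp(−0.52×3.4) = 0.58×0.1707 = 0.0990
Bulk density: ρ_b = (1−phi)ρ_g + phi·ρ_f = 0.9010×2.77 + 0.0990×1.08
       = 2.496 + 0.107 = 2.603 g/cm³

2.60 g/cm³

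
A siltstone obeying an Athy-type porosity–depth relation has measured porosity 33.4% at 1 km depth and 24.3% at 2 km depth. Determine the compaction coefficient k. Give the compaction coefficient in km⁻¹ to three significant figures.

Athy: n(z) = n₀ e^(−kz) ⇒ n₁/n₂ = e^{k(z₂−z₁)} ⇒ k = ln(n₁/n₂)/(z₂−z₁)
k = ln(0.334/0.243) / (2 − 1) = ln(1.374) / 1 = 0.3181 / 1 = 0.3181 km⁻¹

0.318 km⁻¹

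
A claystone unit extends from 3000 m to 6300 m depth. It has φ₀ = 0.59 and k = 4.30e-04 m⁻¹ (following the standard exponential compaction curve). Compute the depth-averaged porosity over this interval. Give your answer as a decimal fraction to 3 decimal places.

0.087

Working in km (1 km = 1000 m; k in km⁻¹ = k in m⁻¹ × 1000):
⟨φ⟩ = (1/(z₂−z₁)) ∫ φ₀ e^(−kz) dz = φ₀·(e^(−k·z₁) − e^(−k·z₂)) / (k·(z₂−z₁))
e^(−0.43×3) = 0.2753; e^(−0.43×6.3) = 0.0666
⟨φ⟩ = 0.59 × (0.2753 − 0.0666) / (0.43 × 3.3) = 0.59 × 0.1471 = 0.0868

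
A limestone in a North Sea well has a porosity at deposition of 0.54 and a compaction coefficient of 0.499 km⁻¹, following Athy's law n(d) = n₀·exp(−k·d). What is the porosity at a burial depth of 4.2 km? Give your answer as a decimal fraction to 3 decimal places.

0.066

n = n₀·exp(−k·d) = 0.54 × exp(−0.499 × 4.2) = 0.54 × exp(−2.096)
  = 0.54 × 0.1230 = 0.0664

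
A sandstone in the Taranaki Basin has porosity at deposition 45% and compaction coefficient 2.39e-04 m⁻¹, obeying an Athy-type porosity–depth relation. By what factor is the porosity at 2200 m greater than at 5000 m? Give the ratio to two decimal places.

1.95

Working in km (1 km = 1000 m; k in km⁻¹ = k in m⁻¹ × 1000):
n(Z₁)/n(Z₂) = e^(−k·Z₁)/e^(−k·Z₂) = e^{k(Z₂−Z₁)}
= exp(0.239 × 2.8) = exp(0.6692) = 1.9527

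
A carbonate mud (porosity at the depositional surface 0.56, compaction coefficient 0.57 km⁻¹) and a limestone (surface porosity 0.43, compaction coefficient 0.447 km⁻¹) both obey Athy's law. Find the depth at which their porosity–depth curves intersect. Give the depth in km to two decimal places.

2.15 km

Set φ₀ₐ e^(−βₐd) = φ₀ᵦ e^(−βᵦd) ⇒ ln(φ₀ₐ/φ₀ᵦ) = (βₐ − βᵦ)·d
d = ln(0.56/0.43) / (0.57 − 0.447) = 0.2642 / 0.123 = 2.148 km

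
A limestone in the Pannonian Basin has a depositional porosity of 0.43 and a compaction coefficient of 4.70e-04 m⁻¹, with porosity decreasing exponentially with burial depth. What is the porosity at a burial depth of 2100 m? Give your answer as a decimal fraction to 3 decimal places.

0.160

Working in km (1 km = 1000 m; c in km⁻¹ = c in m⁻¹ × 1000):
n = n₀·exp(−c·z) = 0.43 × exp(−0.47 × 2.1) = 0.43 × exp(−0.987)
  = 0.43 × 0.3727 = 0.1603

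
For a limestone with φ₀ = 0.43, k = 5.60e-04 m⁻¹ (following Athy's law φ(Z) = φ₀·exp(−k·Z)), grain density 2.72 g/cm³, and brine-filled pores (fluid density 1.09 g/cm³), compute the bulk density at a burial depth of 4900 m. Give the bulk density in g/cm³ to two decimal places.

Working in km (1 km = 1000 m; k in km⁻¹ = k in m⁻¹ × 1000):
Porosity at depth: φ = 0.43·exp(−0.56×4.9) = 0.43×0.0643 = 0.0277
Bulk density: ρ_b = (1−φ)ρ_g + φ·ρ_f = 0.9723×2.72 + 0.0277×1.09
       = 2.645 + 0.030 = 2.675 g/cm³

2.67 g/cm³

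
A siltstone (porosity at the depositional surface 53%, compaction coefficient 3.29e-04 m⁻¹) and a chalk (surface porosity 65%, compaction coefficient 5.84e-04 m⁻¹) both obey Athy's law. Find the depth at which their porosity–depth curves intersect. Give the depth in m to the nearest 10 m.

800 m

Working in km (1 km = 1000 m; β in km⁻¹ = β in m⁻¹ × 1000):
Set φ₀ₐ e^(−βₐZ) = φ₀ᵦ e^(−βᵦZ) ⇒ ln(φ₀ₐ/φ₀ᵦ) = (βₐ − βᵦ)·Z
Z = ln(0.53/0.65) / (0.329 − 0.584) = -0.2041 / -0.255 = 0.800 km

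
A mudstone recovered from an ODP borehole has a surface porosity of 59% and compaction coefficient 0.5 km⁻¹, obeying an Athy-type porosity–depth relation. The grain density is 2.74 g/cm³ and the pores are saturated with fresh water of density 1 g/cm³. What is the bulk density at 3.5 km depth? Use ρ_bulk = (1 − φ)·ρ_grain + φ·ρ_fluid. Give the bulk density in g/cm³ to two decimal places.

Porosity at depth: phi = 0.59·exp(−0.5×3.5) = 0.59×0.1738 = 0.1025
Bulk density: ρ_b = (1−phi)ρ_g + phi·ρ_f = 0.8975×2.74 + 0.1025×1
       = 2.459 + 0.103 = 2.562 g/cm³

2.56 g/cm³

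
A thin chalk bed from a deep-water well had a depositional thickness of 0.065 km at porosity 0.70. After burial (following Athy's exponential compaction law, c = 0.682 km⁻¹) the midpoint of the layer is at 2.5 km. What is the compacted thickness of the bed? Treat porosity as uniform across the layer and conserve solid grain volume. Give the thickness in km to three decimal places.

Porosity at 2.5 km: phi = 0.7·exp(−0.682×2.5) = 0.1272
Solid-volume conservation: h(1−phi) = h₀(1−phi₀) ⇒ h = h₀·(1−phi₀)/(1−phi)
h = 0.065 × (1 − 0.7)/(1 − 0.1272) = 0.065 × 0.3437 = 0.0223 km

0.022 km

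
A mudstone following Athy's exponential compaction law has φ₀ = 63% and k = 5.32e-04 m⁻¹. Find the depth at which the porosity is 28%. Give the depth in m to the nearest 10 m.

Working in km (1 km = 1000 m; k in km⁻¹ = k in m⁻¹ × 1000):
Invert Athy's law: d = ln(φ₀/φ) / k
d = ln(0.63/0.28) / 0.532 = ln(2.25) / 0.532 = 0.8109 / 0.532 = 1.524 km

1520 m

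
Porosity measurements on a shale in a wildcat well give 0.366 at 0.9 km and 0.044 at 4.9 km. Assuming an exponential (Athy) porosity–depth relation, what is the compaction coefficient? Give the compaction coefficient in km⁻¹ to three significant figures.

Athy: φ(d) = φ₀ e^(−kd) ⇒ φ₁/φ₂ = e^{k(d₂−d₁)} ⇒ k = ln(φ₁/φ₂)/(d₂−d₁)
k = ln(0.366/0.044) / (4.9 − 0.9) = ln(8.318) / 4 = 2.1184 / 4 = 0.5296 km⁻¹

0.530 km⁻¹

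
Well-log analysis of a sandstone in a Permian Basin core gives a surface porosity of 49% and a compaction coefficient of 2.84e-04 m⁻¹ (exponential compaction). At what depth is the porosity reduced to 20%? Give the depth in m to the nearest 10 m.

Working in km (1 km = 1000 m; β in km⁻¹ = β in m⁻¹ × 1000):
Invert Athy's law: z = ln(phi₀/phi) / β
z = ln(0.49/0.2) / 0.284 = ln(2.45) / 0.284 = 0.8961 / 0.284 = 3.155 km

3160 m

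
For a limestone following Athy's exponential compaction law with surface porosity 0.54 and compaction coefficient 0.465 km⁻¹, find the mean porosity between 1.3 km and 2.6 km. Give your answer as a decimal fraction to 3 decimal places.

⟨φ⟩ = (1/(z₂−z₁)) ∫ φ₀ e^(−kz) dz = φ₀·(e^(−k·z₁) − e^(−k·z₂)) / (k·(z₂−z₁))
e^(−0.465×1.3) = 0.5463; e^(−0.465×2.6) = 0.2985
⟨φ⟩ = 0.54 × (0.5463 − 0.2985) / (0.465 × 1.3) = 0.54 × 0.4100 = 0.2214

0.221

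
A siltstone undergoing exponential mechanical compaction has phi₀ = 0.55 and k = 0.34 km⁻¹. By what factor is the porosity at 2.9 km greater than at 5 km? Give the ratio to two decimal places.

phi(d₁)/phi(d₂) = e^(−k·d₁)/e^(−k·d₂) = e^{k(d₂−d₁)}
= exp(0.34 × 2.1) = exp(0.714) = 2.0421

2.04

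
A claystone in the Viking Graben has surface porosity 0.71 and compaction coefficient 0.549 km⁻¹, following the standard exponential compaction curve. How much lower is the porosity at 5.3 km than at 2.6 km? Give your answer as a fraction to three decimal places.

phi(2.6) = 0.71·e^(−0.549×2.6) = 0.1704
phi(5.3) = 0.71·e^(−0.549×5.3) = 0.0387
Δphi = 0.1704 − 0.0387 = 0.1317

0.132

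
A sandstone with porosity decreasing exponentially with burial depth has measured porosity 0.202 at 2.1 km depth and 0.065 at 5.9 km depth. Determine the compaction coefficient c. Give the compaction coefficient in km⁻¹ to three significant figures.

0.298 km⁻¹

Athy: φ(z) = φ₀ e^(−cz) ⇒ φ₁/φ₂ = e^{c(z₂−z₁)} ⇒ c = ln(φ₁/φ₂)/(z₂−z₁)
c = ln(0.202/0.065) / (5.9 − 2.1) = ln(3.108) / 3.8 = 1.1339 / 3.8 = 0.2984 km⁻¹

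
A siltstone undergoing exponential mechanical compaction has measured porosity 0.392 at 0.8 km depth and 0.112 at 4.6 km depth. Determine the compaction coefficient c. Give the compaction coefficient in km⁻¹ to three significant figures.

Athy: n(z) = n₀ e^(−cz) ⇒ n₁/n₂ = e^{c(z₂−z₁)} ⇒ c = ln(n₁/n₂)/(z₂−z₁)
c = ln(0.392/0.112) / (4.6 − 0.8) = ln(3.5) / 3.8 = 1.2528 / 3.8 = 0.3297 km⁻¹

0.330 km⁻¹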